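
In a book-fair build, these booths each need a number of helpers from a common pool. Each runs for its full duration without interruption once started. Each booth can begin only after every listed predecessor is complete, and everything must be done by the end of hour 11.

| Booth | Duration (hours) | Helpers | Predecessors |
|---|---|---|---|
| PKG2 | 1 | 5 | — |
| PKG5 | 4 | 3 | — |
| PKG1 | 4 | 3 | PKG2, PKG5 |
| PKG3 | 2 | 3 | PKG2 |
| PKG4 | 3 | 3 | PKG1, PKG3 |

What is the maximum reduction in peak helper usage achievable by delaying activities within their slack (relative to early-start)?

0

Early-start peak: h1:8  h2:6  h3:6  h4:3  h5:3  h6:3  h7:3  h8:3  h9:3  h10:3  h11:3 ⇒ 8.
Leveled (PKG2@1, PKG5@1, PKG1@5, PKG3@2, PKG4@9): h1:8  h2:6  h3:6  h4:3  h5:3  h6:3  h7:3  h8:3  h9:3  h10:3  h11:3 ⇒ 8.
Reduction 8 − 8 = 0.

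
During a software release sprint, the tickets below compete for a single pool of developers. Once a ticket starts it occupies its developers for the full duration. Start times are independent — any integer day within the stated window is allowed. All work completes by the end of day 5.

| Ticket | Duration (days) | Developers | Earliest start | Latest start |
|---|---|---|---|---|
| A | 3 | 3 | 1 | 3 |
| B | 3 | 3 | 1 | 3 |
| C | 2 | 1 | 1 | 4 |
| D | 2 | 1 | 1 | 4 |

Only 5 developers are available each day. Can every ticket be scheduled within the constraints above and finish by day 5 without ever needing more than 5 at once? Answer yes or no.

The minimum achievable peak is 6; 5 < 6, so no feasible schedule stays within the cap.

no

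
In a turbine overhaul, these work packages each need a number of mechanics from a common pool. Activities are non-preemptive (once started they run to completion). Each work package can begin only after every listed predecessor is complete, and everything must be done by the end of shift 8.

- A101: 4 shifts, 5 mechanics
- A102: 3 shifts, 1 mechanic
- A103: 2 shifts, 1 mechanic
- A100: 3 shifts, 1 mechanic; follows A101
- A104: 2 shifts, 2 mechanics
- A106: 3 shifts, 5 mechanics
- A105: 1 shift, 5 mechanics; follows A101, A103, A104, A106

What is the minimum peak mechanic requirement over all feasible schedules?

7

Early-start (A101@1, A102@1, A103@1, A100@5, A104@1, A106@1, A105@5) gives peak 14: s1:14  s2:14  s3:11  s4:5  s5:6  s6:1  s7:1  s8:0.
Shift A100→6, A104→4, A106→5, A105→8.
Schedule A101@1, A102@1, A103@1, A100@6, A104@4, A106@5, A105@8: s1:7  s2:7  s3:6  s4:7  s5:7  s6:6  s7:6  s8:6 — peak 7.
Total mechanic-shifts = 52 over 8 shifts ⇒ peak ≥ ⌈52/8⌉ = 7, so 7 is optimal.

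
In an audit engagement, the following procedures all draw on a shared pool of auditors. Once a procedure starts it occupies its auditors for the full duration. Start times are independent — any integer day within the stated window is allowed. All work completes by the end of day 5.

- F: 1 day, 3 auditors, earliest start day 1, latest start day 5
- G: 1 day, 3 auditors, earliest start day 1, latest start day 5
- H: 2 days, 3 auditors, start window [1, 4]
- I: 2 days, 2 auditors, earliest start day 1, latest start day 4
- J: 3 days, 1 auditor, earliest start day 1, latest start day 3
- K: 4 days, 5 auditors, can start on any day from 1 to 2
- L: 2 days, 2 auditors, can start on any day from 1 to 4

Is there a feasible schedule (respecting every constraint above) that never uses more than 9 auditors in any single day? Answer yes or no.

Schedule F@1, G@1, H@2, I@4, J@1, K@2, L@4: d1:7  d2:9  d3:9  d4:9  d5:9 — peak 9 ≤ 9.

yes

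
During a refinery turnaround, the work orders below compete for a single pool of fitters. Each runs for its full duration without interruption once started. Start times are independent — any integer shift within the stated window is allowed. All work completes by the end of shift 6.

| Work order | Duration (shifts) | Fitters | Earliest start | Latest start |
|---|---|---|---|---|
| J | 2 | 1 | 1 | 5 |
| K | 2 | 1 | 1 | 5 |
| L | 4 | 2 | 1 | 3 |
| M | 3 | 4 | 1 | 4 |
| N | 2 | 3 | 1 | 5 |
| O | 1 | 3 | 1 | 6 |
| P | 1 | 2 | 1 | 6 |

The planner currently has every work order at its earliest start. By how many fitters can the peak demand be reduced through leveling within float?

10

Early-start peak: s1:16  s2:11  s3:6  s4:2  s5:0  s6:0 ⇒ 16.
Leveled (J@1, K@2, L@3, M@4, N@1, O@3, P@1): s1:6  s2:5  s3:6  s4:6  s5:6  s6:6 ⇒ 6.
Reduction 16 − 6 = 10.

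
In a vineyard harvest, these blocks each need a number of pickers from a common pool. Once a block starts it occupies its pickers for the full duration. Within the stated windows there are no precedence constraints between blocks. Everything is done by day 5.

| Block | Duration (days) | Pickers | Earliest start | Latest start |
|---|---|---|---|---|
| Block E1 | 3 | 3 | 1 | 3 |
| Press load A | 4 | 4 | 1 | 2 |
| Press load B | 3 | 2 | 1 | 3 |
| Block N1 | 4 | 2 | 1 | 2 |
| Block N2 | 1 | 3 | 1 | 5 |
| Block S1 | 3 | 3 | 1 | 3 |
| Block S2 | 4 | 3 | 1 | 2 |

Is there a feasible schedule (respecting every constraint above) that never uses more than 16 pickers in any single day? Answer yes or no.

no

The minimum achievable peak is 17; 16 < 17, so no feasible schedule stays within the cap.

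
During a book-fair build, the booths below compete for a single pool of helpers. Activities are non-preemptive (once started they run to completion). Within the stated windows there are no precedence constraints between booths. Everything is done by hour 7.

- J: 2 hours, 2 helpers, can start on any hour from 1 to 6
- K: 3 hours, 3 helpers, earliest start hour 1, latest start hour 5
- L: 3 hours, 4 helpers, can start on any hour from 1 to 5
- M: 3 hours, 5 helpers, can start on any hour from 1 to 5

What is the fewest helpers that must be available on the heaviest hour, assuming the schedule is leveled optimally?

7

Early-start (J@1, K@1, L@1, M@1) gives peak 14: h1:14  h2:14  h3:12  h4:0  h5:0  h6:0  h7:0.
Shift K→4, L→4.
Schedule J@1, K@4, L@4, M@1: h1:7  h2:7  h3:5  h4:7  h5:7  h6:7  h7:0 — peak 7.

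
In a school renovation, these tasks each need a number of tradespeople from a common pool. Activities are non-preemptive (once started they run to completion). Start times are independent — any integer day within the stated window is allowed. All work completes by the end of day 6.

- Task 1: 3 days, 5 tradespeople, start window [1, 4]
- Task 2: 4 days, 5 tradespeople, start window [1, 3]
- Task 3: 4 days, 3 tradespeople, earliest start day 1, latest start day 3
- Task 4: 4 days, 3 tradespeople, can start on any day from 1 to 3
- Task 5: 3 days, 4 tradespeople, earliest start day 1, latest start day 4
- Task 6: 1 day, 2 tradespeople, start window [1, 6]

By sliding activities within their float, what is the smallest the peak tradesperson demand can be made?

Early-start (Task 1@1, Task 2@1, Task 3@1, Task 4@1, Task 5@1, Task 6@1) gives peak 22: d1:22  d2:20  d3:20  d4:11  d5:0  d6:0.
Shift Task 5→4, Task 6→5.
Schedule Task 1@1, Task 2@1, Task 3@1, Task 4@1, Task 5@4, Task 6@5: d1:16  d2:16  d3:16  d4:15  d5:6  d6:4 — peak 16.

16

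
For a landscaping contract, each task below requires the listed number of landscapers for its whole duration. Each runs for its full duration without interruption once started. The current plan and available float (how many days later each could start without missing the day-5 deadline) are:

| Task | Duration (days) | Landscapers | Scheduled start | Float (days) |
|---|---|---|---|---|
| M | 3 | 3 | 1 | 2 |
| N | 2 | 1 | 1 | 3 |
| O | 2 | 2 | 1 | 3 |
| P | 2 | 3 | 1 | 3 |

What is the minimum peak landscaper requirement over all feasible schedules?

Early-start (M@1, N@1, O@1, P@1) gives peak 9: d1:9  d2:9  d3:3  d4:0  d5:0.
Shift O→3, P→4.
Schedule M@1, N@1, O@3, P@4: d1:4  d2:4  d3:5  d4:5  d5:3 — peak 5.
Total landscaper-days = 21 over 5 days ⇒ peak ≥ ⌈21/5⌉ = 5, so 5 is optimal.

5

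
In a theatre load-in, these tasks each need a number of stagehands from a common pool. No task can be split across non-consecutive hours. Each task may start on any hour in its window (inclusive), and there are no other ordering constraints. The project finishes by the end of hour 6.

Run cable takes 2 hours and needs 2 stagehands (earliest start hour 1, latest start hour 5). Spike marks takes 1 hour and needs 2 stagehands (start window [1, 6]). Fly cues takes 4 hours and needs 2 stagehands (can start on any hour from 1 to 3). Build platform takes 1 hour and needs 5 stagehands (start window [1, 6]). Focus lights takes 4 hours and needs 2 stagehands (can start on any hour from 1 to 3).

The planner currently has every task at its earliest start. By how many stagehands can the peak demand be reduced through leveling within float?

7

Early-start peak: h1:13  h2:6  h3:4  h4:4  h5:0  h6:0 ⇒ 13.
Leveled (Run cable@1, Spike marks@1, Fly cues@1, Build platform@6, Focus lights@2): h1:6  h2:6  h3:4  h4:4  h5:2  h6:5 ⇒ 6.
Reduction 13 − 6 = 7.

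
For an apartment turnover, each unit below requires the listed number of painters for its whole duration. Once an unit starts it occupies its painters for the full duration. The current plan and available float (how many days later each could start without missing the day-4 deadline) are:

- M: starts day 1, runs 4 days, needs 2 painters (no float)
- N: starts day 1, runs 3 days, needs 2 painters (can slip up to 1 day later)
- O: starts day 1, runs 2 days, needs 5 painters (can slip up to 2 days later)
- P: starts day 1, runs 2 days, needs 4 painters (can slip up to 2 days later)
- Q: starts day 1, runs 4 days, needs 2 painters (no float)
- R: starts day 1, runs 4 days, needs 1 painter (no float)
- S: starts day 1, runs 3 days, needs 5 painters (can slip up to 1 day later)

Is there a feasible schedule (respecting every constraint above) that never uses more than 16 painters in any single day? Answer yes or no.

no

The minimum achievable peak is 17; 16 < 17, so no feasible schedule stays within the cap.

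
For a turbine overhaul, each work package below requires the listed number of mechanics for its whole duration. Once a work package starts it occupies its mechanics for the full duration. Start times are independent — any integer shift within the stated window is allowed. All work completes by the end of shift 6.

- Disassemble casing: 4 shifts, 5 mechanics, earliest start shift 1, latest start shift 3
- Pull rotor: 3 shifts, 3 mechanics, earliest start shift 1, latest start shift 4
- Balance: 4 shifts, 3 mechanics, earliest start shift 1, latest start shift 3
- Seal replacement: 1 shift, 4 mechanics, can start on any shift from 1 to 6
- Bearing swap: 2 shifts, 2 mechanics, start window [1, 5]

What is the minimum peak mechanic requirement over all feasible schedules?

Early-start (Disassemble casing@1, Pull rotor@1, Balance@1, Seal replacement@1, Bearing swap@1) gives peak 17: s1:17  s2:13  s3:11  s4:8  s5:0  s6:0.
Shift Seal replacement→5, Bearing swap→4.
Schedule Disassemble casing@1, Pull rotor@1, Balance@1, Seal replacement@5, Bearing swap@4: s1:11  s2:11  s3:11  s4:10  s5:6  s6:0 — peak 11.

11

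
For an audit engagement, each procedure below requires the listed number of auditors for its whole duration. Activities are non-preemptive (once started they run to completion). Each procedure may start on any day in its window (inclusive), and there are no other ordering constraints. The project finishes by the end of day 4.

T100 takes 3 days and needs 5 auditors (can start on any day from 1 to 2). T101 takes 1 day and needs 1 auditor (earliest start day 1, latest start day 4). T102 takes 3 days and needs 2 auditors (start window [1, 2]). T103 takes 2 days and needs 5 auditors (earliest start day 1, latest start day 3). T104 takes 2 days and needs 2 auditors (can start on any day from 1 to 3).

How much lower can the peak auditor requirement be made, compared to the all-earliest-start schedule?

3

Early-start peak: d1:15  d2:14  d3:7  d4:0 ⇒ 15.
Leveled (T100@1, T101@1, T102@1, T103@3, T104@1): d1:10  d2:9  d3:12  d4:5 ⇒ 12.
Reduction 15 − 12 = 3.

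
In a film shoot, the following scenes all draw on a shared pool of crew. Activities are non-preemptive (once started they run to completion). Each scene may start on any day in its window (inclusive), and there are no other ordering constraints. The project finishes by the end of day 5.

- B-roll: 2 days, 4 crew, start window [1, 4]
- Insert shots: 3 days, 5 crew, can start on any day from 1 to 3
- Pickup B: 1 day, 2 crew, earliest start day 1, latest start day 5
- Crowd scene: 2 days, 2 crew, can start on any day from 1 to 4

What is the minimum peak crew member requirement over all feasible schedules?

7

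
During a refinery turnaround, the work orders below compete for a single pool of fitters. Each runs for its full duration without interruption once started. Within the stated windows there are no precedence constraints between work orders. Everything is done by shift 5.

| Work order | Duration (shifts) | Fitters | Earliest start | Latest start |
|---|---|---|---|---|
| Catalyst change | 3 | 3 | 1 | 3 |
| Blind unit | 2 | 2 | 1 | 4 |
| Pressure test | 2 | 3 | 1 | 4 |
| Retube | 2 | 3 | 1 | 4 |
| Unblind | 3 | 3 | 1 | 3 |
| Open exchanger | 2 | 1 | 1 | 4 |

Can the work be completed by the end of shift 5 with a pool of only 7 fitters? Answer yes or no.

no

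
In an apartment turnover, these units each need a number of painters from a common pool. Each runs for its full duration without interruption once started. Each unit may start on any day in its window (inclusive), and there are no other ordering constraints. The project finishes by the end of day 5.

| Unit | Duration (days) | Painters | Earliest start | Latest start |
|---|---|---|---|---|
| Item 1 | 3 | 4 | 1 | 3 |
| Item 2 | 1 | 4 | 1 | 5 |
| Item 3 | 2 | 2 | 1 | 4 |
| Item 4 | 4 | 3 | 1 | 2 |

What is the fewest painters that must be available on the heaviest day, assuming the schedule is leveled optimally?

7

Early-start (Item 1@1, Item 2@1, Item 3@1, Item 4@1) gives peak 13: d1:13  d2:9  d3:7  d4:3  d5:0.
Shift Item 2→5, Item 3→4.
Schedule Item 1@1, Item 2@5, Item 3@4, Item 4@1: d1:7  d2:7  d3:7  d4:5  d5:6 — peak 7.
Total painter-days = 32 over 5 days ⇒ peak ≥ ⌈32/5⌉ = 7, so 7 is optimal.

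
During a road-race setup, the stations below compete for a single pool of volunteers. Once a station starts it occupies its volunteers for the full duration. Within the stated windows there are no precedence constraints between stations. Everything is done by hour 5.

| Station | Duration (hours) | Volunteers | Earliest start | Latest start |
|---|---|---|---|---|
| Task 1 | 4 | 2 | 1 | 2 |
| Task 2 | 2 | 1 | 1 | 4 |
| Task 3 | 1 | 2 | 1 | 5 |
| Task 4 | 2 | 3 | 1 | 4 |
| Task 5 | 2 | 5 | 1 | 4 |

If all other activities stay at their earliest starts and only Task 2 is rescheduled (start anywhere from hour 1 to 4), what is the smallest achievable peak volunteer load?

Task 2@1: h1:13  h2:11  h3:2  h4:2  h5:0 → peak 13
Task 2@2: h1:12  h2:11  h3:3  h4:2  h5:0 → peak 12
Task 2@3: h1:12  h2:10  h3:3  h4:3  h5:0 → peak 12
Task 2@4: h1:12  h2:10  h3:2  h4:3  h5:1 → peak 12
Best is Task 2@2, peak 12.

12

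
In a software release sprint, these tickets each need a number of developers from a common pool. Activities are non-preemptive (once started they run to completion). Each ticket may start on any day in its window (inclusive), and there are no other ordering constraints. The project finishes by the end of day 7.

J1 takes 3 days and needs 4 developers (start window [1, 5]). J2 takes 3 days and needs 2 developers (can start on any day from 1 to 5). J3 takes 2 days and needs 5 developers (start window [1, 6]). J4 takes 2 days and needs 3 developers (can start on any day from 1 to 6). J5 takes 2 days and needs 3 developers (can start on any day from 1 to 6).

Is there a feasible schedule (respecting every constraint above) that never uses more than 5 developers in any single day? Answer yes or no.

no

Total developer-days = 40; over 7 days the average is 40/7 > 5, so some day must exceed 5.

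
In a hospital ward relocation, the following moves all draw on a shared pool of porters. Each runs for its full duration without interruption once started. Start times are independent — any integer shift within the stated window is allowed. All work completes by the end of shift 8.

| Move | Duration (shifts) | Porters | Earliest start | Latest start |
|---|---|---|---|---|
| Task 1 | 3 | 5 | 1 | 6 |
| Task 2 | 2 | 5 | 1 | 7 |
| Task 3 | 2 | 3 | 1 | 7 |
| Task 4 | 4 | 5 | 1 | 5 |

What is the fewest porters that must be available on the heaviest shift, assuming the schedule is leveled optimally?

Early-start (Task 1@1, Task 2@1, Task 3@1, Task 4@1) gives peak 18: s1:18  s2:18  s3:10  s4:5  s5:0  s6:0  s7:0  s8:0.
Shift Task 3→3, Task 4→4.
Schedule Task 1@1, Task 2@1, Task 3@3, Task 4@4: s1:10  s2:10  s3:8  s4:8  s5:5  s6:5  s7:5  s8:0 — peak 10.

10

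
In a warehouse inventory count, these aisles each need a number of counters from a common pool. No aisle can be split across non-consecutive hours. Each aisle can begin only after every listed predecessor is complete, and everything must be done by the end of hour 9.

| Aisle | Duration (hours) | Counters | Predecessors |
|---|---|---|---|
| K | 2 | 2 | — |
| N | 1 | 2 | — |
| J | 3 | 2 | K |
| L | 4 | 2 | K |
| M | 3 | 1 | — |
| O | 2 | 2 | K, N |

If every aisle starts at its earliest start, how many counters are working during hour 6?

2

At early start, hour 6 has: L.
Demand: 2 = 2.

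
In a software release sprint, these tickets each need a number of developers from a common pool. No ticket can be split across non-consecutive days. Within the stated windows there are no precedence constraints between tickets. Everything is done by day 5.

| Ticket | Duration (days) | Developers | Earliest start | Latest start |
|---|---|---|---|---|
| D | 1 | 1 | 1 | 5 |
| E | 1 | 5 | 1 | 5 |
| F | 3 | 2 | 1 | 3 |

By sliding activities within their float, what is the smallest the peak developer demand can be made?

Early-start (D@1, E@1, F@1) gives peak 8: d1:8  d2:2  d3:2  d4:0  d5:0.
Shift E→2, F→3.
Schedule D@1, E@2, F@3: d1:1  d2:5  d3:2  d4:2  d5:2 — peak 5.

5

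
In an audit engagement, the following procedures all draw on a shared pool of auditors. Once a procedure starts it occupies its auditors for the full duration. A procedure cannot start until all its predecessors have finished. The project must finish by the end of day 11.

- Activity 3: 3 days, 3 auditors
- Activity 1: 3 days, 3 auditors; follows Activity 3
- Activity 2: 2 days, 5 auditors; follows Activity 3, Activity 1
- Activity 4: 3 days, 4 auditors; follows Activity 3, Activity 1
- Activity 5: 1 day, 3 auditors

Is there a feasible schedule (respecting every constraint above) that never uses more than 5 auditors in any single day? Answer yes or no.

no

The minimum achievable peak is 6; 5 < 6, so no feasible schedule stays within the cap.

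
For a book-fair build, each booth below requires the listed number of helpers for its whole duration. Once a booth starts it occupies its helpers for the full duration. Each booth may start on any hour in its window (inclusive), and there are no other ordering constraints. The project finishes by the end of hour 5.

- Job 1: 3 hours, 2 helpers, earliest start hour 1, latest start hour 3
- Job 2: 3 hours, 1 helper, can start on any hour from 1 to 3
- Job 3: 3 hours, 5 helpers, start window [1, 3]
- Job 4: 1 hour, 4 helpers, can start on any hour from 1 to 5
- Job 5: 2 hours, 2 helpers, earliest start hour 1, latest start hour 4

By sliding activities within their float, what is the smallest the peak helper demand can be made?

8

Early-start (Job 1@1, Job 2@1, Job 3@1, Job 4@1, Job 5@1) gives peak 14: h1:14  h2:10  h3:8  h4:0  h5:0.
Shift Job 4→4, Job 5→4.
Schedule Job 1@1, Job 2@1, Job 3@1, Job 4@4, Job 5@4: h1:8  h2:8  h3:8  h4:6  h5:2 — peak 8.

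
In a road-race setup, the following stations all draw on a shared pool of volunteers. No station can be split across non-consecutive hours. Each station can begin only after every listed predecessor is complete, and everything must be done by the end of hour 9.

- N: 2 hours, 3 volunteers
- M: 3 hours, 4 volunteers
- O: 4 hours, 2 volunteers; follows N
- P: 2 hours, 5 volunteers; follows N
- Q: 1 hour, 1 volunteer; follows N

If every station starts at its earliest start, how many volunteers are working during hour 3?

12

At early start, hour 3 has: M, O, P, Q.
Demand: 4 + 2 + 5 + 1 = 12.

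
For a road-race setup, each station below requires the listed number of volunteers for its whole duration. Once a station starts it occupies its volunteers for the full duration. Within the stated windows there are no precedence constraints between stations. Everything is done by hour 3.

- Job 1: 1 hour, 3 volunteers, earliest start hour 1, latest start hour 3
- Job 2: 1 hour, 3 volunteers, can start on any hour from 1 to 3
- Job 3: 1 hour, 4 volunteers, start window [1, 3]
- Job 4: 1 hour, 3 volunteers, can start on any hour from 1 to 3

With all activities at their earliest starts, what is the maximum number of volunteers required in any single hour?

Early-start schedule: Job 1@1, Job 2@1, Job 3@1, Job 4@1.
Load per hour: hour 1: 13, hour 2: 0, hour 3: 0.
Peak is 13.

13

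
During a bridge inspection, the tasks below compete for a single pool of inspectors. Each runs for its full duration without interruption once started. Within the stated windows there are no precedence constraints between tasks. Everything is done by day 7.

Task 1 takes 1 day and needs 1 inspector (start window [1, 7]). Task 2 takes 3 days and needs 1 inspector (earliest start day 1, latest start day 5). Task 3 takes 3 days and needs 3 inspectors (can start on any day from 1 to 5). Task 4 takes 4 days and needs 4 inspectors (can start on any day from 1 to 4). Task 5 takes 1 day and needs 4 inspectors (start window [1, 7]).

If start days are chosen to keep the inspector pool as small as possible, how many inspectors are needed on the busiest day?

Early-start (Task 1@1, Task 2@1, Task 3@1, Task 4@1, Task 5@1) gives peak 13: d1:13  d2:8  d3:8  d4:4  d5:0  d6:0  d7:0.
Shift Task 3→2, Task 4→4.
Schedule Task 1@1, Task 2@1, Task 3@2, Task 4@4, Task 5@1: d1:6  d2:4  d3:4  d4:7  d5:4  d6:4  d7:4 — peak 7.

7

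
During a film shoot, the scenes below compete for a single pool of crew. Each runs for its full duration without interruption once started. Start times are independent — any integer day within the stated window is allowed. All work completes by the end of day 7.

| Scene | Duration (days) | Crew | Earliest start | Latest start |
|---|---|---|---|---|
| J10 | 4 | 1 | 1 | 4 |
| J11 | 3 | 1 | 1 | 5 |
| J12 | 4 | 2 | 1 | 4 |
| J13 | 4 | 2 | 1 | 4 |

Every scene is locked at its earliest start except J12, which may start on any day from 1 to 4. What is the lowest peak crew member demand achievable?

J12@1: d1:6  d2:6  d3:6  d4:5  d5:0  d6:0  d7:0 → peak 6
J12@2: d1:4  d2:6  d3:6  d4:5  d5:2  d6:0  d7:0 → peak 6
J12@3: d1:4  d2:4  d3:6  d4:5  d5:2  d6:2  d7:0 → peak 6
J12@4: d1:4  d2:4  d3:4  d4:5  d5:2  d6:2  d7:2 → peak 5
Best is J12@4, peak 5.

5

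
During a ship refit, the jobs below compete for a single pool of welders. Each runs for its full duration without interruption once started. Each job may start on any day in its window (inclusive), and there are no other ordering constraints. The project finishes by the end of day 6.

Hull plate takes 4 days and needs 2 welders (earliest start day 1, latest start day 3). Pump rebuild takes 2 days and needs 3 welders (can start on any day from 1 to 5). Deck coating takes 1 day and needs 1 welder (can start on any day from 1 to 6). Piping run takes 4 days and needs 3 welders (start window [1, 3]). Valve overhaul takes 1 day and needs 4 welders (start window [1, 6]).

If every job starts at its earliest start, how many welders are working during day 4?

5

At early start, day 4 has: Hull plate, Piping run.
Demand: 2 + 3 = 5.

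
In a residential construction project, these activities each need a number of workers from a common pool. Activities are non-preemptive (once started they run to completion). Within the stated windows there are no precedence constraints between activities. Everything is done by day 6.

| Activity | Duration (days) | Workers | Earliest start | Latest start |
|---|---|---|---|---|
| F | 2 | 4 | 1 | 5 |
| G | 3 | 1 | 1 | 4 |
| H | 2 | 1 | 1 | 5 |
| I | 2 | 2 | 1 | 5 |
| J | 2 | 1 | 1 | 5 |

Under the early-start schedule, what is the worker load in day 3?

1

At early start, day 3 has: G.
Demand: 1 = 1.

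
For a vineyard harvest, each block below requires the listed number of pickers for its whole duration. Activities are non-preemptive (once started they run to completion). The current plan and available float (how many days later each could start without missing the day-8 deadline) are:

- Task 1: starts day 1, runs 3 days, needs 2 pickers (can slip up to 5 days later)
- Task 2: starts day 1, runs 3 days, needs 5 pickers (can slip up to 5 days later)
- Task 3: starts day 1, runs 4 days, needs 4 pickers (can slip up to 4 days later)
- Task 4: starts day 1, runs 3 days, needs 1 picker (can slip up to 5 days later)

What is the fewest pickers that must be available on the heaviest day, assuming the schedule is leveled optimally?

Early-start (Task 1@1, Task 2@1, Task 3@1, Task 4@1) gives peak 12: d1:12  d2:12  d3:12  d4:4  d5:0  d6:0  d7:0  d8:0.
Shift Task 2→5, Task 4→4.
Schedule Task 1@1, Task 2@5, Task 3@1, Task 4@4: d1:6  d2:6  d3:6  d4:5  d5:6  d6:6  d7:5  d8:0 — peak 6.

6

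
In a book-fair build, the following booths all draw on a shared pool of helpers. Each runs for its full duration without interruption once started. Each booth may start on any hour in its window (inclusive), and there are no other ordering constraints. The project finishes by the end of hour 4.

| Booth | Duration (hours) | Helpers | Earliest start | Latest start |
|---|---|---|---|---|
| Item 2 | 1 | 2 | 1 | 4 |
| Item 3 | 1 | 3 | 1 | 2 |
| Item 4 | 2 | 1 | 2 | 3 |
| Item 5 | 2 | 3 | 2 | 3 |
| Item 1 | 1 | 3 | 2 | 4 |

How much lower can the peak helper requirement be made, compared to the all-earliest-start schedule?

Early-start peak: h1:5  h2:7  h3:4  h4:0 ⇒ 7.
Leveled (Item 2@1, Item 3@1, Item 4@2, Item 5@2, Item 1@4): h1:5  h2:4  h3:4  h4:3 ⇒ 5.
Reduction 7 − 5 = 2.

2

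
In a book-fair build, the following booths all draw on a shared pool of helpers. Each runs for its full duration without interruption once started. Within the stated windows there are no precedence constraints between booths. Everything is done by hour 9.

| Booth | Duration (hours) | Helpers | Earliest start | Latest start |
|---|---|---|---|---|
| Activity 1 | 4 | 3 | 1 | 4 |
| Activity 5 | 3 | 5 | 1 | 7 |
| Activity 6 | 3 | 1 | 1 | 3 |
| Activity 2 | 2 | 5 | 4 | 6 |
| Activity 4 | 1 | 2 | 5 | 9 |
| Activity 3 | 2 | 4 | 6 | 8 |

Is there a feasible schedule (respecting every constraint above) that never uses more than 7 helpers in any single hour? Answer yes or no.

The minimum achievable peak is 8; 7 < 8, so no feasible schedule stays within the cap.

no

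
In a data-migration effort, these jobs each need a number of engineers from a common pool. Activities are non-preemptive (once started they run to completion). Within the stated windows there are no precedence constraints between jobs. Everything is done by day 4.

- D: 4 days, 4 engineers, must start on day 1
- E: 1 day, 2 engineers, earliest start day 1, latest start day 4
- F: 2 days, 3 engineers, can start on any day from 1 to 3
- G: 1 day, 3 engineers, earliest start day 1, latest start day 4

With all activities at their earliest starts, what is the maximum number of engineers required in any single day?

12

Early-start schedule: D@1, E@1, F@1, G@1.
Load per day: day 1: 12, day 2: 7, day 3: 4, day 4: 4.
Peak is 12.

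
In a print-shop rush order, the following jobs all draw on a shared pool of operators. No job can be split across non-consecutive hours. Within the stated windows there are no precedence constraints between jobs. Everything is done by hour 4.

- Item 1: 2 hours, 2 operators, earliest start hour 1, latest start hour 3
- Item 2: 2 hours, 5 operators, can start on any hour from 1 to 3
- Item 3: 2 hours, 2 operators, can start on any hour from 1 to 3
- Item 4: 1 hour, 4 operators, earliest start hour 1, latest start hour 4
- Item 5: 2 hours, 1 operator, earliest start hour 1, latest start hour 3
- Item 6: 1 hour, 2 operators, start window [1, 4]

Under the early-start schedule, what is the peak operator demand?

16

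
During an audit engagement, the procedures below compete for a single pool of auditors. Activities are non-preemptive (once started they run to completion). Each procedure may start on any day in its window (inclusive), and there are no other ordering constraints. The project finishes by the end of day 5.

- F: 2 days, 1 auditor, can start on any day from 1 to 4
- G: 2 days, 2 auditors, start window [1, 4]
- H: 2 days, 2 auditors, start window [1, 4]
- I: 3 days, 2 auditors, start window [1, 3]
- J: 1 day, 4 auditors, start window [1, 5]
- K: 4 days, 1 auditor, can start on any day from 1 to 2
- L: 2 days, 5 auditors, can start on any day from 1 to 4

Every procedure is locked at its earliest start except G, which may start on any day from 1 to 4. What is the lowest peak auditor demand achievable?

15

G@1: d1:17  d2:13  d3:3  d4:1  d5:0 → peak 17
G@2: d1:15  d2:13  d3:5  d4:1  d5:0 → peak 15
G@3: d1:15  d2:11  d3:5  d4:3  d5:0 → peak 15
G@4: d1:15  d2:11  d3:3  d4:3  d5:2 → peak 15
Best is G@2, peak 15.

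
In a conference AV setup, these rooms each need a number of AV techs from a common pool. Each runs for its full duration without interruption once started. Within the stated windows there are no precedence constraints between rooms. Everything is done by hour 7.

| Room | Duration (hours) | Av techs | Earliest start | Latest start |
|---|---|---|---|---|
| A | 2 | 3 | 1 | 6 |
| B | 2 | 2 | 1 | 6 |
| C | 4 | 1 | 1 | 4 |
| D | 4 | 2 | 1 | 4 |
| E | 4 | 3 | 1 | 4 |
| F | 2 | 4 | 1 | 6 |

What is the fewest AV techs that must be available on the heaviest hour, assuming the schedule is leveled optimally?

Early-start (A@1, B@1, C@1, D@1, E@1, F@1) gives peak 15: h1:15  h2:15  h3:6  h4:6  h5:0  h6:0  h7:0.
Shift E→3, F→5.
Schedule A@1, B@1, C@1, D@1, E@3, F@5: h1:8  h2:8  h3:6  h4:6  h5:7  h6:7  h7:0 — peak 8.

8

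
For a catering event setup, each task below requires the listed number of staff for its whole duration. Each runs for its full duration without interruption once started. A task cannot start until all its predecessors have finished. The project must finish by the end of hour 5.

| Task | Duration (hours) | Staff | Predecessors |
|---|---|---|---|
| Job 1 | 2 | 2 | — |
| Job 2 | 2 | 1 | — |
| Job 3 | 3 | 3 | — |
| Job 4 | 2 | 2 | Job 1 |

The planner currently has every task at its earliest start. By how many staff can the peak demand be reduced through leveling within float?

1

Early-start peak: h1:6  h2:6  h3:5  h4:2  h5:0 ⇒ 6.
Leveled (Job 1@1, Job 2@1, Job 3@3, Job 4@3): h1:3  h2:3  h3:5  h4:5  h5:3 ⇒ 5.
Reduction 6 − 5 = 1.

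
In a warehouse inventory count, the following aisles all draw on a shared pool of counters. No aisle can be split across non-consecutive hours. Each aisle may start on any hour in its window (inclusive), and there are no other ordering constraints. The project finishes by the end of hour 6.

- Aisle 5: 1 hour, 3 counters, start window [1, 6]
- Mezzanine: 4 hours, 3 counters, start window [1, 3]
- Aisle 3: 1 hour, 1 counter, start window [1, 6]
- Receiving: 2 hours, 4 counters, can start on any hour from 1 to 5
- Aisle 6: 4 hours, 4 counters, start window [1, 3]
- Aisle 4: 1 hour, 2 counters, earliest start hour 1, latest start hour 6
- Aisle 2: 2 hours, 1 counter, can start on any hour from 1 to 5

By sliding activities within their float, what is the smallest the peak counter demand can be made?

8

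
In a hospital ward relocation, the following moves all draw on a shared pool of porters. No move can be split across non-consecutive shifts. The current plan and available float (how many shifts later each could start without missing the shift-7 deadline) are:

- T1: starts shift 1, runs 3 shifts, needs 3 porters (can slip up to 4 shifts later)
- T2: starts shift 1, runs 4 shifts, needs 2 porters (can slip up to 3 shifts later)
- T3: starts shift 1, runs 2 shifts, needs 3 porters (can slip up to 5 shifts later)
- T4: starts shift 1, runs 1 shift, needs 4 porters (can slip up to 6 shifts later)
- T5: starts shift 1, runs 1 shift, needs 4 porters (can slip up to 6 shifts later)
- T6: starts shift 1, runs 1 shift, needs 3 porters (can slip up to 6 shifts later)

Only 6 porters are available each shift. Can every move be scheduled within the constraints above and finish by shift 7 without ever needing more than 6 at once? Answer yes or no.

yes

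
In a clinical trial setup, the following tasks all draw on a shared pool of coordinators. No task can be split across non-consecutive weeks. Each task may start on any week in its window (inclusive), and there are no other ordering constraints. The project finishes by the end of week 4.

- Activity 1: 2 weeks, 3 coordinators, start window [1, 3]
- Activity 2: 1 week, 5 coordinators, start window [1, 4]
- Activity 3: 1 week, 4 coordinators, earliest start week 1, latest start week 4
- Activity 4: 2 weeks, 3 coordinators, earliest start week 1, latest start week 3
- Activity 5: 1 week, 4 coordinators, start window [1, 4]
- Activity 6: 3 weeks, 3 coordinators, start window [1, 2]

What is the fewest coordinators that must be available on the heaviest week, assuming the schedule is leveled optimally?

Early-start (Activity 1@1, Activity 2@1, Activity 3@1, Activity 4@1, Activity 5@1, Activity 6@1) gives peak 22: w1:22  w2:9  w3:3  w4:0.
Shift Activity 2→3, Activity 3→4, Activity 5→4.
Schedule Activity 1@1, Activity 2@3, Activity 3@4, Activity 4@1, Activity 5@4, Activity 6@1: w1:9  w2:9  w3:8  w4:8 — peak 9.
Total coordinator-weeks = 34 over 4 weeks ⇒ peak ≥ ⌈34/4⌉ = 9, so 9 is optimal.

9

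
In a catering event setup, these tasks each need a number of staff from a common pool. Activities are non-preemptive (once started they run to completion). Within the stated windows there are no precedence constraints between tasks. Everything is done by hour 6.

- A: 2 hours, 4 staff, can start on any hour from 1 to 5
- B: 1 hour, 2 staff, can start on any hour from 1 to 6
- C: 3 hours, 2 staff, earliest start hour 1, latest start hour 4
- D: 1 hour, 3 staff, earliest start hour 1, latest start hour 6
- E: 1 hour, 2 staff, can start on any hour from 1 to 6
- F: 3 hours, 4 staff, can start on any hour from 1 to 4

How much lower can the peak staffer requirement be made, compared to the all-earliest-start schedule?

11

Early-start peak: h1:17  h2:10  h3:6  h4:0  h5:0  h6:0 ⇒ 17.
Leveled (A@1, B@1, C@2, D@3, E@5, F@4): h1:6  h2:6  h3:5  h4:6  h5:6  h6:4 ⇒ 6.
Reduction 17 − 6 = 11.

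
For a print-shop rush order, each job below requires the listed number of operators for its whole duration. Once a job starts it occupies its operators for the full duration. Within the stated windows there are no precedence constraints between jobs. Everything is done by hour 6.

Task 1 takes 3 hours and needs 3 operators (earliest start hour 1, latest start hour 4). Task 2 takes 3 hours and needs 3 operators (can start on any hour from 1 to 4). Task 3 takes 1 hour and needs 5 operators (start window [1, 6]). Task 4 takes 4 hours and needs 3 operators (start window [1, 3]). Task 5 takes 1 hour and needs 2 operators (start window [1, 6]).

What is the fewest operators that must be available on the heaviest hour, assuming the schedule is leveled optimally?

Early-start (Task 1@1, Task 2@1, Task 3@1, Task 4@1, Task 5@1) gives peak 16: h1:16  h2:9  h3:9  h4:3  h5:0  h6:0.
Shift Task 2→4, Task 4→2, Task 5→2.
Schedule Task 1@1, Task 2@4, Task 3@1, Task 4@2, Task 5@2: h1:8  h2:8  h3:6  h4:6  h5:6  h6:3 — peak 8.

8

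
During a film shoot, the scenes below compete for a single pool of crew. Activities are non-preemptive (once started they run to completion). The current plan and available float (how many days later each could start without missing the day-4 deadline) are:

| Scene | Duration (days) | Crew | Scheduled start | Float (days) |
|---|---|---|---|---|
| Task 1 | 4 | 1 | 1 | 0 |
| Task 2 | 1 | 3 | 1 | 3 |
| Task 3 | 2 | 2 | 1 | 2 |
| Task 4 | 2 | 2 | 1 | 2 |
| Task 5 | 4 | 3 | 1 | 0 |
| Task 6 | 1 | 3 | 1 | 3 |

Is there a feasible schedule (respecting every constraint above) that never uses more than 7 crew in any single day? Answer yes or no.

Total crew member-days = 30; over 4 days the average is 30/4 > 7, so some day must exceed 7.

no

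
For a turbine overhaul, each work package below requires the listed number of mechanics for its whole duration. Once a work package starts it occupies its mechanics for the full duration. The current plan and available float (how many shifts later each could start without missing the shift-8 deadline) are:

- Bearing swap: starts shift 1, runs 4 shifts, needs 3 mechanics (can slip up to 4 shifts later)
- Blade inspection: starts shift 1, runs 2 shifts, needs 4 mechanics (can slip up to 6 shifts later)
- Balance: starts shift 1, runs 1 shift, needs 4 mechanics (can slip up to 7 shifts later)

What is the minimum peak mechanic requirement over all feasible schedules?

Early-start (Bearing swap@1, Blade inspection@1, Balance@1) gives peak 11: s1:11  s2:7  s3:3  s4:3  s5:0  s6:0  s7:0  s8:0.
Shift Blade inspection→5, Balance→7.
Schedule Bearing swap@1, Blade inspection@5, Balance@7: s1:3  s2:3  s3:3  s4:3  s5:4  s6:4  s7:4  s8:0 — peak 4.

4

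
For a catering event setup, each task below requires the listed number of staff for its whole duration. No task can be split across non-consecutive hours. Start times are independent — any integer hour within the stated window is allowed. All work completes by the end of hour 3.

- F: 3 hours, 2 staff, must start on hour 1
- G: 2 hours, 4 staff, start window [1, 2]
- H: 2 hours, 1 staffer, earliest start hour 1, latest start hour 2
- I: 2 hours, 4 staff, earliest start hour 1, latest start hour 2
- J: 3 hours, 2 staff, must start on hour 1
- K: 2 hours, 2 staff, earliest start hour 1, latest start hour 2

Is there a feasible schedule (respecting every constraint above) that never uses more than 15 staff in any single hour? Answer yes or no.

Schedule F@1, G@1, H@1, I@1, J@1, K@1: h1:15  h2:15  h3:4 — peak 15 ≤ 15.

yes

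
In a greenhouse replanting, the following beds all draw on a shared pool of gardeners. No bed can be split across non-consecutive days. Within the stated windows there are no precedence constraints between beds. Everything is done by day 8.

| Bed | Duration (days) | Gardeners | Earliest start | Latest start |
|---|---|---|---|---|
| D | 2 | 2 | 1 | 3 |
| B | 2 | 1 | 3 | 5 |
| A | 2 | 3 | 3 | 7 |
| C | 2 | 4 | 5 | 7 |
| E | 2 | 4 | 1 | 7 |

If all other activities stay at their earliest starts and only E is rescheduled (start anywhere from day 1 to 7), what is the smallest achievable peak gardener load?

E@1: d1:6  d2:6  d3:4  d4:4  d5:4  d6:4  d7:0  d8:0 → peak 6
E@2: d1:2  d2:6  d3:8  d4:4  d5:4  d6:4  d7:0  d8:0 → peak 8
E@3: d1:2  d2:2  d3:8  d4:8  d5:4  d6:4  d7:0  d8:0 → peak 8
E@4: d1:2  d2:2  d3:4  d4:8  d5:8  d6:4  d7:0  d8:0 → peak 8
E@5: d1:2  d2:2  d3:4  d4:4  d5:8  d6:8  d7:0  d8:0 → peak 8
E@6: d1:2  d2:2  d3:4  d4:4  d5:4  d6:8  d7:4  d8:0 → peak 8
E@7: d1:2  d2:2  d3:4  d4:4  d5:4  d6:4  d7:4  d8:4 → peak 4
Best is E@7, peak 4.

4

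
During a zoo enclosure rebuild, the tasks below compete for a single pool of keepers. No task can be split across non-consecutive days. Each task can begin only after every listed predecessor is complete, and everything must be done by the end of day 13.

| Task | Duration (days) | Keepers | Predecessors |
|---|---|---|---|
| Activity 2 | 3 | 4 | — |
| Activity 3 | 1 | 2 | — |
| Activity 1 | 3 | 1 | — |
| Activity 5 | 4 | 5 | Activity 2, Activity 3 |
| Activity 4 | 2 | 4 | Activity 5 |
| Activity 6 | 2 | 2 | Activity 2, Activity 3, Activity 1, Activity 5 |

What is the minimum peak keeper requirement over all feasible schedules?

5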